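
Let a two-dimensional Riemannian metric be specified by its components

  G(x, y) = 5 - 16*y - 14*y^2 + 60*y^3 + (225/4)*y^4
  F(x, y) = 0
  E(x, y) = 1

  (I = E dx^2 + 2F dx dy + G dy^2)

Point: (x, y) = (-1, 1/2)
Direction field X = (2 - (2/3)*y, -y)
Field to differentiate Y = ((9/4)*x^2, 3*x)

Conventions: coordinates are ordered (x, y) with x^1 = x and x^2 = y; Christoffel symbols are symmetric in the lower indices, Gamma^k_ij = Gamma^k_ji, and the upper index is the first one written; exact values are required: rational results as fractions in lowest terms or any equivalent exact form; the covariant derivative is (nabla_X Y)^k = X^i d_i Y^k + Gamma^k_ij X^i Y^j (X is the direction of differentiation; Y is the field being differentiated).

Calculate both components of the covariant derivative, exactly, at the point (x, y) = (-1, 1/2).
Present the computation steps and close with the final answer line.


E = 1, F = 0, G = 289/64 at the point
E_x = 0, E_y = 0, F_x = 0, F_y = 0, G_x = 0, G_y = 345/8
EG - F^2 = 289/64;  g^inv = (64/289) * [[289/64, 0], [0, 1]]
first-kind symbols [ij,l] = (1/2)(d_i g_jl + d_j g_il - d_l g_ij): [xx,x] = E_x/2 = 0, [xx,y] = F_x - E_y/2 = 0, [xy,x] = E_y/2 = 0, [xy,y] = G_x/2 = 0, [yy,x] = F_y - G_x/2 = 0, [yy,y] = G_y/2 = 345/16
Gamma^x_ij = (G*[ij,x] - F*[ij,y])/(EG - F^2), Gamma^y_ij = (E*[ij,y] - F*[ij,x])/(EG - F^2)
Gamma_xxx = 0, Gamma_xxy = 0, Gamma_xyy = 0, Gamma_yxx = 0, Gamma_yxy = 0, Gamma_yyy = 1380/289
X = (5/3, -1/2), Y = (9/4, -3) at the point

Answer: (nabla_X Y)^x = -15/2, (nabla_X Y)^y = 3515/289


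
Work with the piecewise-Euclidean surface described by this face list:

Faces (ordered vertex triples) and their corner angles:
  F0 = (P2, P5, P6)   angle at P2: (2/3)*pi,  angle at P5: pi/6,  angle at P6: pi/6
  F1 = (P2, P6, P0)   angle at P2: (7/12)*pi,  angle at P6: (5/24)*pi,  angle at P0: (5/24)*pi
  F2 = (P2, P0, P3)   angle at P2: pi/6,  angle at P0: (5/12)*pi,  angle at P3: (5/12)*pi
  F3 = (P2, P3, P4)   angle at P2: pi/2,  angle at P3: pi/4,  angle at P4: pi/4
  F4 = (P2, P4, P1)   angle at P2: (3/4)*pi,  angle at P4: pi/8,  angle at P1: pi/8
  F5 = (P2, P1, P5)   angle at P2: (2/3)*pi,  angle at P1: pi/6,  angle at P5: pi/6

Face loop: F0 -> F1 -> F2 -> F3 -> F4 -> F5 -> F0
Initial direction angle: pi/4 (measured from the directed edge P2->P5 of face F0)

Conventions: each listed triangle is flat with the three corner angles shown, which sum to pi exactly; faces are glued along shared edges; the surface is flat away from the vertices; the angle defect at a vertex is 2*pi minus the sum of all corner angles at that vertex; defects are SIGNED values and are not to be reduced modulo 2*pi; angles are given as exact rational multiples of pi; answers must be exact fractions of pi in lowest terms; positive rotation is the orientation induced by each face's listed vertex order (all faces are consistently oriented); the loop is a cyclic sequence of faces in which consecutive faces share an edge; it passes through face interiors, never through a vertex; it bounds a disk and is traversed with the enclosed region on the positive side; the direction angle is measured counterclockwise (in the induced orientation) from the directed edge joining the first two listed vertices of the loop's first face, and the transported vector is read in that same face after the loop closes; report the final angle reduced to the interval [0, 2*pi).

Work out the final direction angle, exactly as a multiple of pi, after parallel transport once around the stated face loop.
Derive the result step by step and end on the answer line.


enclosed vertex P2: corner angles sum to (10/3)*pi, defect = 2*pi - (10/3)*pi = (-4/3)*pi
the final direction is the initial angle plus the enclosed defects, taken mod 2*pi in the induced orientation
final angle = pi/4 - (4/3)*pi = (11/12)*pi (mod 2*pi)

Answer: final direction angle = (11/12)*pi


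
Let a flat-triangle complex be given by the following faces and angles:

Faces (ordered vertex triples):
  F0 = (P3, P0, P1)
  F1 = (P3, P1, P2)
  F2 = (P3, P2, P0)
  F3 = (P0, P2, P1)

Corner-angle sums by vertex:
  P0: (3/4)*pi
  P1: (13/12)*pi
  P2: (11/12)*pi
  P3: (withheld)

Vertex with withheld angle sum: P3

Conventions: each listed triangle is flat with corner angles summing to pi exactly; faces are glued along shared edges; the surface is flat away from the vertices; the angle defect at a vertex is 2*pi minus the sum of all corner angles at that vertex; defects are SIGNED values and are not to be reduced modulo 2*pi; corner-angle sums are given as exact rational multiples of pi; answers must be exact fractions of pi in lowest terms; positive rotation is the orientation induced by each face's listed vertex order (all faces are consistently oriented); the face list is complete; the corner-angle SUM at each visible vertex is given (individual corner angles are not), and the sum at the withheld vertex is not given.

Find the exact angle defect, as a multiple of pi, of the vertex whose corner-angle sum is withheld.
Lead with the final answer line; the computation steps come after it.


Answer: defect(P3) = (3/4)*pi

V = 4, E = 6, F = 4; chi = V - E + F = 2
Gauss-Bonnet: total defect = 2*pi*chi = 4*pi; visible defects sum to (13/4)*pi


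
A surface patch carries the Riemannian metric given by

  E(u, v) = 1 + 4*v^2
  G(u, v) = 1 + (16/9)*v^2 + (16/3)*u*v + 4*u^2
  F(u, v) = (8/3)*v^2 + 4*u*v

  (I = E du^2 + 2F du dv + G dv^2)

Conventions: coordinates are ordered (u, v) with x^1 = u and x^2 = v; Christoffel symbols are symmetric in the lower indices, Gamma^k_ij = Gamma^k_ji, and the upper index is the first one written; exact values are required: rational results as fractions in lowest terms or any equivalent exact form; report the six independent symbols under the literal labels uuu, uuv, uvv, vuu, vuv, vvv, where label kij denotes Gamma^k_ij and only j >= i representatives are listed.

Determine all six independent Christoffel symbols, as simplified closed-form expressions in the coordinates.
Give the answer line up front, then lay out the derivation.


Answer: Gamma_uuu = 0, Gamma_uuv = 36*v/(36*u^2 + 48*u*v + 52*v^2 + 9), Gamma_uvv = 24*v/(36*u^2 + 48*u*v + 52*v^2 + 9), Gamma_vuu = 0, Gamma_vuv = (36*u + 24*v)/(36*u^2 + 48*u*v + 52*v^2 + 9), Gamma_vvv = (24*u + 16*v)/(36*u^2 + 48*u*v + 52*v^2 + 9)

E = 1 + 4*v^2; F = (8/3)*v^2 + 4*u*v; G = 1 + (16/9)*v^2 + (16/3)*u*v + 4*u^2
Gamma^k_ij = (1/2) g^{kl} (d_i g_jl + d_j g_il - d_l g_ij), with g^inv = (1/(EG-F^2)) [[G, -F], [-F, E]]
first partials: E_u = 0, E_v = 8*v, F_u = 4*v, F_v = (16/3)*v + 4*u, G_u = (16/3)*v + 8*u, G_v = (32/9)*v + (16/3)*u
D = EG - F^2 = 1 + (52/9)*v^2 + (16/3)*u*v + 4*u^2
expanded: Gamma^u_uu = (G E_u - 2F F_u + F E_v)/(2D), Gamma^u_uv = (G E_v - F G_u)/(2D), Gamma^u_vv = (2G F_v - G G_u - F G_v)/(2D), Gamma^v_uu = (2E F_u - E E_v - F E_u)/(2D), Gamma^v_uv = (E G_u - F E_v)/(2D), Gamma^v_vv = (E G_v - 2F F_v + F G_u)/(2D); substitute and cancel common factors


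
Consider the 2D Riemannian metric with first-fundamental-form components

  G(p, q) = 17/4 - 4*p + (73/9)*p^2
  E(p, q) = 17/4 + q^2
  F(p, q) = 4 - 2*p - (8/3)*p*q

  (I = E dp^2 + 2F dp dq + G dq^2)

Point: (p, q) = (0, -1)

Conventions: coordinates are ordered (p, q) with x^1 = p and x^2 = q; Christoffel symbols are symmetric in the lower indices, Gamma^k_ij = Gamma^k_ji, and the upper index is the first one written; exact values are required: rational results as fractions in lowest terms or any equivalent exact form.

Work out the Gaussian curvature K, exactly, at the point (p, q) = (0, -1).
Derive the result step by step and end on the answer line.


E = 21/4, F = 4, G = 17/4, EG - F^2 = 101/16 at the point
E_p = 0, E_q = -2, F_p = 2/3, F_q = 0, G_p = -4, G_q = 0
E_qq = 2, F_pq = -8/3, G_pp = 146/9
Compute both Brioschi determinants and normalise by (EG - F^2)^2.
M1 = [[-E_qq/2 + F_pq - G_pp/2, E_p/2, F_p - E_q/2], [F_q - G_p/2, E, F], [G_q/2, F, G]] = [[-106/9, 0, 5/3], [2, 21/4, 4], [0, 4, 17/4]]; det M1 = -4393/72
M2 = [[0, E_q/2, G_p/2], [E_q/2, E, F], [G_p/2, F, G]] = [[0, -1, -2], [-1, 21/4, 4], [-2, 4, 17/4]]; det M2 = -37/4
det M1 - det M2 = -3727/72; K = -3727/72 / (101/16)^2 = -119264/91809

Answer: K = -119264/91809


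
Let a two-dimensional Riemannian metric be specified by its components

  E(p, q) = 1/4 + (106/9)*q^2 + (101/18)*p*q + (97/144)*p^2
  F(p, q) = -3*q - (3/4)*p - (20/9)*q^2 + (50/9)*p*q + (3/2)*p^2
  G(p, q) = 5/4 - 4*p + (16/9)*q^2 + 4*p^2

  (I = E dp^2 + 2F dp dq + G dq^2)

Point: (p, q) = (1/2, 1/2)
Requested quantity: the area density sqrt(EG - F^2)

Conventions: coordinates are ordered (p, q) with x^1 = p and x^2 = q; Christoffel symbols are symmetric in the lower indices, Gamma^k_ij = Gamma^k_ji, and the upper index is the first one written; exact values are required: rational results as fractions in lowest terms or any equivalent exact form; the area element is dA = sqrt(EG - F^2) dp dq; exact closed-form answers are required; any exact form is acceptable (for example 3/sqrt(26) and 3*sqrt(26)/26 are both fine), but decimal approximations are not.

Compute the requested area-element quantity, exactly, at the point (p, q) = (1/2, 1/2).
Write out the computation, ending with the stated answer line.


E = 305/64, F = -2/3, G = 25/36; EG - F^2 = 6601/2304

Answer: sqrt(EG - F^2) = sqrt(6601)/48


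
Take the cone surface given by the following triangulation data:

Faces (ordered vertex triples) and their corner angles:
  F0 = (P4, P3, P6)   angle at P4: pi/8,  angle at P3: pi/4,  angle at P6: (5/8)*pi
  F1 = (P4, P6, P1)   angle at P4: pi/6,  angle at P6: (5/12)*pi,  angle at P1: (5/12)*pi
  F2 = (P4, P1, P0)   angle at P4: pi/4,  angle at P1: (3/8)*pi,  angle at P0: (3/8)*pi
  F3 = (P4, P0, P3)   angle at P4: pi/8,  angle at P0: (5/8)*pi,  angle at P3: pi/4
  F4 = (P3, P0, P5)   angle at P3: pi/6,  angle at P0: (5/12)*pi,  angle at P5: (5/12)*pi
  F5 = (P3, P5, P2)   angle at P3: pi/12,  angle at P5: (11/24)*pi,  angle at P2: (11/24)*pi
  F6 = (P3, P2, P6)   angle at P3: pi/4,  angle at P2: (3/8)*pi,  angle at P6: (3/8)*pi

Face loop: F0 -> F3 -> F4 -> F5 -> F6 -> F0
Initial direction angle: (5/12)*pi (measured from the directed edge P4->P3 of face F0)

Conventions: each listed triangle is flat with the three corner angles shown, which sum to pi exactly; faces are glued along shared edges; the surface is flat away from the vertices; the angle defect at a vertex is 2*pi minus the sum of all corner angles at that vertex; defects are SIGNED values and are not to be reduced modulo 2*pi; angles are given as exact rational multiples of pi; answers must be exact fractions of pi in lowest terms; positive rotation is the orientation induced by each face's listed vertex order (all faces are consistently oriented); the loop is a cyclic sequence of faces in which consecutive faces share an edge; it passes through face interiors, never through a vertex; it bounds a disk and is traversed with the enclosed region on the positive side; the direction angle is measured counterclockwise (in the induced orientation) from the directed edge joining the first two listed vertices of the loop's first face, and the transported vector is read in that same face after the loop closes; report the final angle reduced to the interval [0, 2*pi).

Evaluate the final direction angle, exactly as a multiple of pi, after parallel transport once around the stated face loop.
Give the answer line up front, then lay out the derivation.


Answer: final direction angle = (17/12)*pi

enclosed vertex P3: corner angles sum to pi, defect = 2*pi - pi = pi
final direction = starting direction + enclosed defect total, reduced mod 2*pi (induced orientation)
final angle = (5/12)*pi + pi = (17/12)*pi (mod 2*pi)


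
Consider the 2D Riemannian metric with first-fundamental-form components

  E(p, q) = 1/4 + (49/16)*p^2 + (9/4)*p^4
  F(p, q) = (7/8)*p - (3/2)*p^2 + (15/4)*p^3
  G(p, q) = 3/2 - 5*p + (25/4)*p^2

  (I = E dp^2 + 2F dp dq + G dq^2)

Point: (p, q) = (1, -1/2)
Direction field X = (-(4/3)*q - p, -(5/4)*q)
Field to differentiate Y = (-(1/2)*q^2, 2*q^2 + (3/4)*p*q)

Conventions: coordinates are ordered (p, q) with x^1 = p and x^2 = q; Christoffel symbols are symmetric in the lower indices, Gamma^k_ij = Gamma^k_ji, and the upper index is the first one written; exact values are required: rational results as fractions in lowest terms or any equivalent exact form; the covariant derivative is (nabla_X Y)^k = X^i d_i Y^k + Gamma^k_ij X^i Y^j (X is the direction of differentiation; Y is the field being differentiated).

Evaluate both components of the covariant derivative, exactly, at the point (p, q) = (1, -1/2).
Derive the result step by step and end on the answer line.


E = 89/16, F = 25/8, G = 11/4 at the point
E_p = 121/8, E_q = 0, F_p = 73/8, F_q = 0, G_p = 15/2, G_q = 0
EG - F^2 = 177/32;  g^inv = (32/177) * [[11/4, -25/8], [-25/8, 89/16]]
first-kind symbols [ij,l] = (1/2)(d_i g_jl + d_j g_il - d_l g_ij): [pp,p] = E_p/2 = 121/16, [pp,q] = F_p - E_q/2 = 73/8, [pq,p] = E_q/2 = 0, [pq,q] = G_p/2 = 15/4, [qq,p] = F_q - G_p/2 = -15/4, [qq,q] = G_q/2 = 0
Gamma^p_ij = (G*[ij,p] - F*[ij,q])/(EG - F^2), Gamma^q_ij = (E*[ij,q] - F*[ij,p])/(EG - F^2)
Gamma_ppp = -247/177, Gamma_ppq = -125/59, Gamma_pqq = -110/59, Gamma_qpp = 868/177, Gamma_qpq = 445/118, Gamma_qqq = 125/59
X = (-1/3, 5/8), Y = (-1/8, 1/8) at the point

Answer: (nabla_X Y)^p = 12319/33984, (nabla_X Y)^q = -50171/67968


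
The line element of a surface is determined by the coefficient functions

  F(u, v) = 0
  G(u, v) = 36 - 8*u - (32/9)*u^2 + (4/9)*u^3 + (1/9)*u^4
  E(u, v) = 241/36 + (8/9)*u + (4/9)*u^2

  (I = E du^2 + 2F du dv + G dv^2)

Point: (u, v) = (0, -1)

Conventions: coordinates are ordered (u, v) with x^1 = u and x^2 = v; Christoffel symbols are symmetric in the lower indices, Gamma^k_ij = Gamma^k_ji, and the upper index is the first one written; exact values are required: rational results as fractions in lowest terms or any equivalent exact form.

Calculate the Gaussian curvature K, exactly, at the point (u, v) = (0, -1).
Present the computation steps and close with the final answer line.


E = 241/36, F = 0, G = 36, EG - F^2 = 241 at the point
E_u = 8/9, E_v = 0, F_u = 0, F_v = 0, G_u = -8, G_v = 0
E_vv = 0, F_uv = 0, G_uu = -64/9
Compute both Brioschi determinants and normalise by (EG - F^2)^2.
M1 = [[-E_vv/2 + F_uv - G_uu/2, E_u/2, F_u - E_v/2], [F_v - G_u/2, E, F], [G_v/2, F, G]] = [[32/9, 4/9, 0], [4, 241/36, 0], [0, 0, 36]]; det M1 = 7136/9
M2 = [[0, E_v/2, G_u/2], [E_v/2, E, F], [G_u/2, F, G]] = [[0, 0, -4], [0, 241/36, 0], [-4, 0, 36]]; det M2 = -964/9
det M1 - det M2 = 900; K = 900 / (241)^2 = 900/58081

Answer: K = 900/58081


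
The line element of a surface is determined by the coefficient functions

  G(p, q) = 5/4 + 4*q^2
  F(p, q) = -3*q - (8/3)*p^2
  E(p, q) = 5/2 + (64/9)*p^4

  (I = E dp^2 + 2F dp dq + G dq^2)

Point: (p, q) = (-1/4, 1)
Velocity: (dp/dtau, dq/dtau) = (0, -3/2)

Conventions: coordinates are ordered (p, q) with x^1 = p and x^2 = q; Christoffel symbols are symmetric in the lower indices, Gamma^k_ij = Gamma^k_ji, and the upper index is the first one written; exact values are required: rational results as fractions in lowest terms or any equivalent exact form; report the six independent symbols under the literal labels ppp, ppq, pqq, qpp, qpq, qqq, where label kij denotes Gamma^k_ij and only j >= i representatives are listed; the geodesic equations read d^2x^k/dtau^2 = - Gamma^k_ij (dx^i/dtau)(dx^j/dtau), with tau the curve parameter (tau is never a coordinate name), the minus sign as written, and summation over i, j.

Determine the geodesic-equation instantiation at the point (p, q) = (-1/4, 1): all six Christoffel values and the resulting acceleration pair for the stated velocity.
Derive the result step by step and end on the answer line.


E = 91/36, F = -19/6, G = 21/4 at the point
E_p = -4/9, E_q = 0, F_p = 4/3, F_q = -3, G_p = 0, G_q = 8
EG - F^2 = 467/144;  g^inv = (144/467) * [[21/4, 19/6], [19/6, 91/36]]
first-kind symbols [ij,l] = (1/2)(d_i g_jl + d_j g_il - d_l g_ij): [pp,p] = E_p/2 = -2/9, [pp,q] = F_p - E_q/2 = 4/3, [pq,p] = E_q/2 = 0, [pq,q] = G_p/2 = 0, [qq,p] = F_q - G_p/2 = -3, [qq,q] = G_q/2 = 4
Gamma^p_ij = (G*[ij,p] - F*[ij,q])/(EG - F^2), Gamma^q_ij = (E*[ij,q] - F*[ij,p])/(EG - F^2)
Gamma_ppp = 440/467, Gamma_ppq = 0, Gamma_pqq = -444/467, Gamma_qpp = 384/467, Gamma_qpq = 0, Gamma_qqq = 88/467
d^2p/dtau^2 = -(Gamma_ppp*(0)^2 + 2*Gamma_ppq*(0)*(-3/2) + Gamma_pqq*(-3/2)^2) = 999/467
d^2q/dtau^2 = -(Gamma_qpp*(0)^2 + 2*Gamma_qpq*(0)*(-3/2) + Gamma_qqq*(-3/2)^2) = -198/467

Answer: Gamma_ppp = 440/467, Gamma_ppq = 0, Gamma_pqq = -444/467, Gamma_qpp = 384/467, Gamma_qpq = 0, Gamma_qqq = 88/467; accelerations (d^2p/dtau^2, d^2q/dtau^2) = (999/467, -198/467)


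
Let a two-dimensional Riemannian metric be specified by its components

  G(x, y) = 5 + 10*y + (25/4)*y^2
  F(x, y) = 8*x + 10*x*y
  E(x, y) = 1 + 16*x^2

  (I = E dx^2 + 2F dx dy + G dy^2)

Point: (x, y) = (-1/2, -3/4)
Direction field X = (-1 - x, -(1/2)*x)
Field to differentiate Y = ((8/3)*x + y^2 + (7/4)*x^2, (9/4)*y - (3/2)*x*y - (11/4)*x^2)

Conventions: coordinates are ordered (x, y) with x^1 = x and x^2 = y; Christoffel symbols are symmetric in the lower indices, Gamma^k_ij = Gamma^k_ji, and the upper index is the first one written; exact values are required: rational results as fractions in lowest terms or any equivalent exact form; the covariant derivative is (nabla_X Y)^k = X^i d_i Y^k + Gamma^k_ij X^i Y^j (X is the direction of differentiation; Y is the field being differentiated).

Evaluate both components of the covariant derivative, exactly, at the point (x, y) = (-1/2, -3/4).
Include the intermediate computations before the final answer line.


E = 5, F = -1/4, G = 65/64 at the point
E_x = -16, E_y = 0, F_x = 1/2, F_y = -5, G_x = 0, G_y = 5/8
EG - F^2 = 321/64;  g^inv = (64/321) * [[65/64, 1/4], [1/4, 5]]
first-kind symbols [ij,l] = (1/2)(d_i g_jl + d_j g_il - d_l g_ij): [xx,x] = E_x/2 = -8, [xx,y] = F_x - E_y/2 = 1/2, [xy,x] = E_y/2 = 0, [xy,y] = G_x/2 = 0, [yy,x] = F_y - G_x/2 = -5, [yy,y] = G_y/2 = 5/16
Gamma^x_ij = (G*[ij,x] - F*[ij,y])/(EG - F^2), Gamma^y_ij = (E*[ij,y] - F*[ij,x])/(EG - F^2)
Gamma_xxx = -512/321, Gamma_xxy = 0, Gamma_xyy = -320/321, Gamma_yxx = 32/321, Gamma_yxy = 0, Gamma_yyy = 20/321
X = (-1/2, 1/4), Y = (-1/3, -47/16) at the point

Answer: (nabla_X Y)^x = -707/1926, (nabla_X Y)^y = -9373/7704


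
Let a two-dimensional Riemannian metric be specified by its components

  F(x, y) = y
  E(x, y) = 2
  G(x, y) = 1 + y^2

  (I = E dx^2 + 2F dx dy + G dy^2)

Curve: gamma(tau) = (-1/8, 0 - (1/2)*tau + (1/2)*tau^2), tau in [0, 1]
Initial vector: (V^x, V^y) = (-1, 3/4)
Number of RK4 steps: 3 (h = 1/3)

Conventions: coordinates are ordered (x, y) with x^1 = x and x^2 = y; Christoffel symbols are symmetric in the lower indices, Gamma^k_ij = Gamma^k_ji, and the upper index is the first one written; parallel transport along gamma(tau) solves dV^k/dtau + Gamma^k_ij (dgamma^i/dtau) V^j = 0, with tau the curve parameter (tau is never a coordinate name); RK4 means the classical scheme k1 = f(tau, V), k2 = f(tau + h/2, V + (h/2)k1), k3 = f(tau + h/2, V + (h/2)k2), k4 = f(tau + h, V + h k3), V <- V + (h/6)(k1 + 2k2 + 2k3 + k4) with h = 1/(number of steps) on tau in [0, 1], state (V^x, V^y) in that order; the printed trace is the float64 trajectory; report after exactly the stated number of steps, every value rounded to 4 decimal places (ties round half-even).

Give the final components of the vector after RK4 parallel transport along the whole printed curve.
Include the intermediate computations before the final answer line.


gamma'(tau) = (0, -1/2 + tau); f(tau, V)^k = -Gamma^k_ij(gamma(tau)) gamma'^i(tau) V^j; h = 1/3; intermediate values shown to 6 dp
curve data and Christoffel symbols at the stage parameters:
  tau = 0.000000: gamma = (-0.125000, 0.000000), gamma' = (0.000000, -0.500000); Gamma_xxx = 0.000000, Gamma_xxy = 0.000000, Gamma_xyy = 0.500000, Gamma_yxx = 0.000000, Gamma_yxy = 0.000000, Gamma_yyy = 0.000000
  tau = 0.166667: gamma = (-0.125000, -0.069444), gamma' = (0.000000, -0.333333); Gamma_xxx = 0.000000, Gamma_xxy = 0.000000, Gamma_xyy = 0.498797, Gamma_yxx = 0.000000, Gamma_yxy = 0.000000, Gamma_yyy = -0.034639
  tau = 0.333333: gamma = (-0.125000, -0.111111), gamma' = (0.000000, -0.166667); Gamma_xxx = 0.000000, Gamma_xxy = 0.000000, Gamma_xyy = 0.496933, Gamma_yxx = 0.000000, Gamma_yxy = 0.000000, Gamma_yyy = -0.055215
  tau = 0.500000: gamma = (-0.125000, -0.125000), gamma' = (0.000000, 0.000000); Gamma_xxx = 0.000000, Gamma_xxy = 0.000000, Gamma_xyy = 0.496124, Gamma_yxx = 0.000000, Gamma_yxy = 0.000000, Gamma_yyy = -0.062016
  tau = 0.666667: gamma = (-0.125000, -0.111111), gamma' = (0.000000, 0.166667); Gamma_xxx = 0.000000, Gamma_xxy = 0.000000, Gamma_xyy = 0.496933, Gamma_yxx = 0.000000, Gamma_yxy = 0.000000, Gamma_yyy = -0.055215
  tau = 0.833333: gamma = (-0.125000, -0.069444), gamma' = (0.000000, 0.333333); Gamma_xxx = 0.000000, Gamma_xxy = 0.000000, Gamma_xyy = 0.498797, Gamma_yxx = 0.000000, Gamma_yxy = 0.000000, Gamma_yyy = -0.034639
  tau = 1.000000: gamma = (-0.125000, 0.000000), gamma' = (0.000000, 0.500000); Gamma_xxx = 0.000000, Gamma_xxy = 0.000000, Gamma_xyy = 0.500000, Gamma_yxx = 0.000000, Gamma_yxy = 0.000000, Gamma_yyy = 0.000000
step 0: V^x = -1.0000, V^y = 0.7500
step 1: k1 = (0.187500, 0.000000), k2 = (0.124699, -0.008660), k3 = (0.124459, -0.008643), k4 = (0.061878, -0.006875); V <- V + (h/6)(k1 + 2k2 + 2k3 + k4): V^x = -0.9585, V^y = 0.7477
step 2: k1 = (0.061926, -0.006881), k2 = (0.000000, 0.000000), k3 = (0.000000, 0.000000), k4 = (-0.061926, 0.006881); V <- V + (h/6)(k1 + 2k2 + 2k3 + k4): V^x = -0.9585, V^y = 0.7477
step 3: k1 = (-0.061926, 0.006881), k2 = (-0.124507, 0.008646), k3 = (-0.124556, 0.008650), k4 = (-0.187645, 0.000000); V <- V + (h/6)(k1 + 2k2 + 2k3 + k4): V^x = -1.0000, V^y = 0.7500

Answer: V^x = -1.0000, V^y = 0.7500


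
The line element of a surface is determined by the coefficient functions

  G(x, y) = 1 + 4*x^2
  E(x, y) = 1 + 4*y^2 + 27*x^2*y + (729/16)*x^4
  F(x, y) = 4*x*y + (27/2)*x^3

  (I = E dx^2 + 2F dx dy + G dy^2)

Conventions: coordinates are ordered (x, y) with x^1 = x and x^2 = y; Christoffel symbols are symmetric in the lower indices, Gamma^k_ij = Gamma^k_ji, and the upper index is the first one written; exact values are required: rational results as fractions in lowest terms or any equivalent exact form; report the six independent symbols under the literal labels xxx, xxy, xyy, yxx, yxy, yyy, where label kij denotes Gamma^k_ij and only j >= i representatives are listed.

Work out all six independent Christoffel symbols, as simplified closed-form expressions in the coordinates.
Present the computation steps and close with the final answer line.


E = 1 + 4*y^2 + 27*x^2*y + (729/16)*x^4; F = 4*x*y + (27/2)*x^3; G = 1 + 4*x^2
Gamma^k_ij = (1/2) g^{kl} (d_i g_jl + d_j g_il - d_l g_ij), with g^inv = (1/(EG-F^2)) [[G, -F], [-F, E]]
first partials: E_x = 54*x*y + (729/4)*x^3, E_y = 8*y + 27*x^2, F_x = 4*y + (81/2)*x^2, F_y = 4*x, G_x = 8*x, G_y = 0
D = EG - F^2 = 1 + 4*y^2 + 4*x^2 + 27*x^2*y + (729/16)*x^4
expanded: Gamma^x_xx = (G E_x - 2F F_x + F E_y)/(2D), Gamma^x_xy = (G E_y - F G_x)/(2D), Gamma^x_yy = (2G F_y - G G_x - F G_y)/(2D), Gamma^y_xx = (2E F_x - E E_y - F E_x)/(2D), Gamma^y_xy = (E G_x - F E_y)/(2D), Gamma^y_yy = (E G_y - 2F F_y + F G_x)/(2D); substitute and cancel common factors

Answer: Gamma_xxx = (1458*x^3 + 432*x*y)/(729*x^4 + 432*x^2*y + 64*x^2 + 64*y^2 + 16), Gamma_xxy = (216*x^2 + 64*y)/(729*x^4 + 432*x^2*y + 64*x^2 + 64*y^2 + 16), Gamma_xyy = 0, Gamma_yxx = 432*x^2/(729*x^4 + 432*x^2*y + 64*x^2 + 64*y^2 + 16), Gamma_yxy = 64*x/(729*x^4 + 432*x^2*y + 64*x^2 + 64*y^2 + 16), Gamma_yyy = 0


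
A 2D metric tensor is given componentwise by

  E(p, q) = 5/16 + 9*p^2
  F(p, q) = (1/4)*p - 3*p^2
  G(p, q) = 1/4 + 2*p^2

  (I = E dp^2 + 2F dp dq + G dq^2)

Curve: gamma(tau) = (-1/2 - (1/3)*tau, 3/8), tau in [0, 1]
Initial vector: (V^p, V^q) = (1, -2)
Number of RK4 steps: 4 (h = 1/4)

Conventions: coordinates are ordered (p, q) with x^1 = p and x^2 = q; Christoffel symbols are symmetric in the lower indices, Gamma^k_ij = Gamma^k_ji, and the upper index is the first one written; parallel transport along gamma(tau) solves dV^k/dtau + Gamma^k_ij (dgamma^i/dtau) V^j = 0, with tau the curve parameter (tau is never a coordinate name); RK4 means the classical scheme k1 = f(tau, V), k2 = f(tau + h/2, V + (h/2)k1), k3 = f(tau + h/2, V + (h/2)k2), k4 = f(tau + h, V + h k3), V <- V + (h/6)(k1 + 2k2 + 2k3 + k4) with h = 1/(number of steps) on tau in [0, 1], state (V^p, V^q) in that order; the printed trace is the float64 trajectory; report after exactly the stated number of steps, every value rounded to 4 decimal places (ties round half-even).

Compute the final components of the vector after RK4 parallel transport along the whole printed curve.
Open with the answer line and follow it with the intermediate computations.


Answer: V^p = 1.1553, V^q = -0.0563

gamma'(tau) = (-1/3, 0); f(tau, V)^k = -Gamma^k_ij(gamma(tau)) gamma'^i(tau) V^j; h = 1/4; intermediate values shown to 6 dp
curve data and Christoffel symbols at the stage parameters:
  tau = 0.000000: gamma = (-0.500000, 0.375000), gamma' = (-0.333333, 0.000000); Gamma_ppp = -0.459459, Gamma_ppq = -0.756757, Gamma_pqq = 0.648649, Gamma_qpp = 3.797297, Gamma_qpq = -2.216216, Gamma_qqq = 0.756757
  tau = 0.125000: gamma = (-0.541667, 0.375000), gamma' = (-0.333333, 0.000000); Gamma_ppp = -0.364479, Gamma_ppq = -0.764230, Gamma_pqq = 0.629674, Gamma_qpp = 3.740207, Gamma_qpq = -2.222147, Gamma_qqq = 0.764230
  tau = 0.250000: gamma = (-0.583333, 0.375000), gamma' = (-0.333333, 0.000000); Gamma_ppp = -0.286829, Gamma_ppq = -0.764878, Gamma_pqq = 0.610081, Gamma_qpp = 3.670244, Gamma_qpq = -2.212683, Gamma_qqq = 0.764878
  tau = 0.375000: gamma = (-0.625000, 0.375000), gamma' = (-0.333333, 0.000000); Gamma_ppp = -0.223589, Gamma_ppq = -0.760201, Gamma_pqq = 0.590274, Gamma_qpp = 3.590833, Gamma_qpq = -2.191168, Gamma_qqq = 0.760201
  tau = 0.500000: gamma = (-0.666667, 0.375000), gamma' = (-0.333333, 0.000000); Gamma_ppp = -0.172211, Gamma_ppq = -0.751468, Gamma_pqq = 0.570559, Gamma_qpp = 3.504892, Gamma_qpq = -2.160470, Gamma_qqq = 0.751468
  tau = 0.625000: gamma = (-0.708333, 0.375000), gamma' = (-0.333333, 0.000000); Gamma_ppp = -0.130539, Gamma_ppq = -0.739722, Gamma_pqq = 0.551165, Gamma_qpp = 3.414830, Gamma_qpq = -2.122978, Gamma_qqq = 0.739722
  tau = 0.750000: gamma = (-0.750000, 0.375000), gamma' = (-0.333333, 0.000000); Gamma_ppp = -0.096774, Gamma_ppq = -0.725806, Gamma_pqq = 0.532258, Gamma_qpp = 3.322581, Gamma_qpq = -2.080645, Gamma_qqq = 0.725806
  tau = 0.875000: gamma = (-0.791667, 0.375000), gamma' = (-0.333333, 0.000000); Gamma_ppp = -0.069437, Gamma_ppq = -0.710393, Gamma_pqq = 0.513952, Gamma_qpp = 3.229658, Gamma_qpq = -2.035035, Gamma_qqq = 0.710393
  tau = 1.000000: gamma = (-0.833333, 0.375000), gamma' = (-0.333333, 0.000000); Gamma_ppp = -0.047319, Gamma_ppq = -0.694006, Gamma_pqq = 0.496320, Gamma_qpp = 3.137224, Gamma_qpq = -1.987382, Gamma_qqq = 0.694006
step 0: V^p = 1.0000, V^q = -2.0000
step 1: k1 = (0.351351, 2.743243), k2 = (0.295305, 2.528927), k3 = (0.302981, 2.540036), k4 = (0.245165, 2.322847); V <- V + (h/6)(k1 + 2k2 + 2k3 + k4): V^p = 1.0747, V^q = -1.3665
step 2: k1 = (0.245649, 2.322695), k2 = (0.190314, 2.109142), k3 = (0.197594, 2.120360), k4 = (0.144983, 1.915641); V <- V + (h/6)(k1 + 2k2 + 2k3 + k4): V^p = 1.1233, V^q = -0.8374
step 3: k1 = (0.145288, 1.915455), k2 = (0.097785, 1.722503), k3 = (0.103991, 1.732812), k4 = (0.060726, 1.553254); V <- V + (h/6)(k1 + 2k2 + 2k3 + k4): V^p = 1.1487, V^q = -0.4050
step 4: k1 = (0.060922, 1.553097), k2 = (0.023161, 1.387866), k3 = (0.028161, 1.396795), k4 = (-0.005327, 1.245565); V <- V + (h/6)(k1 + 2k2 + 2k3 + k4): V^p = 1.1553, V^q = -0.0563


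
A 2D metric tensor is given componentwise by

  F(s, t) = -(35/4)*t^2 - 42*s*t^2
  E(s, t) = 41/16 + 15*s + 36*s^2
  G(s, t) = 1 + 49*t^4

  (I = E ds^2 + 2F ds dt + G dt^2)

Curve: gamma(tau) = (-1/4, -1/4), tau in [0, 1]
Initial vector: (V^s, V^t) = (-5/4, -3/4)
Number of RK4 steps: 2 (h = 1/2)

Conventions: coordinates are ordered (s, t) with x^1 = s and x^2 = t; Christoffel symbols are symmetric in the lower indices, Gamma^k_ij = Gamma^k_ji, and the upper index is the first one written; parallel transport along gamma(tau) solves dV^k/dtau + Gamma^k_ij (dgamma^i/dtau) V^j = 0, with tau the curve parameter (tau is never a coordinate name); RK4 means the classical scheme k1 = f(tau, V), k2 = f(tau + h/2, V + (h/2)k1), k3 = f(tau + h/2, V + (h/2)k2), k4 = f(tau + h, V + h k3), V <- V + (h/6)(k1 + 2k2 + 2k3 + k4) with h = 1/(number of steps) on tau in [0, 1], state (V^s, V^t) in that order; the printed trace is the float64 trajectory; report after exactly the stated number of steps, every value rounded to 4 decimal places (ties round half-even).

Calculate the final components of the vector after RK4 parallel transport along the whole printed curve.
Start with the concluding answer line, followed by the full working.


Answer: V^s = -1.2500, V^t = -0.7500

gamma'(tau) = (0, 0); f(tau, V)^k = -Gamma^k_ij(gamma(tau)) gamma'^i(tau) V^j; h = 1/2; intermediate values shown to 6 dp
curve data and Christoffel symbols at the stage parameters:
  tau = 0.000000: gamma = (-0.250000, -0.250000), gamma' = (0.000000, 0.000000); Gamma_sss = -1.196262, Gamma_sst = 0.000000, Gamma_stt = -0.697819, Gamma_tss = -2.093458, Gamma_tst = 0.000000, Gamma_ttt = -1.221184
  tau = 0.250000: gamma = (-0.250000, -0.250000), gamma' = (0.000000, 0.000000); Gamma_sss = -1.196262, Gamma_sst = 0.000000, Gamma_stt = -0.697819, Gamma_tss = -2.093458, Gamma_tst = 0.000000, Gamma_ttt = -1.221184
  tau = 0.500000: gamma = (-0.250000, -0.250000), gamma' = (0.000000, 0.000000); Gamma_sss = -1.196262, Gamma_sst = 0.000000, Gamma_stt = -0.697819, Gamma_tss = -2.093458, Gamma_tst = 0.000000, Gamma_ttt = -1.221184
  tau = 0.750000: gamma = (-0.250000, -0.250000), gamma' = (0.000000, 0.000000); Gamma_sss = -1.196262, Gamma_sst = 0.000000, Gamma_stt = -0.697819, Gamma_tss = -2.093458, Gamma_tst = 0.000000, Gamma_ttt = -1.221184
  tau = 1.000000: gamma = (-0.250000, -0.250000), gamma' = (0.000000, 0.000000); Gamma_sss = -1.196262, Gamma_sst = 0.000000, Gamma_stt = -0.697819, Gamma_tss = -2.093458, Gamma_tst = 0.000000, Gamma_ttt = -1.221184
step 0: V^s = -1.2500, V^t = -0.7500
step 1: k1 = (0.000000, 0.000000), k2 = (0.000000, 0.000000), k3 = (0.000000, 0.000000), k4 = (0.000000, 0.000000); V <- V + (h/6)(k1 + 2k2 + 2k3 + k4): V^s = -1.2500, V^t = -0.7500
step 2: k1 = (0.000000, 0.000000), k2 = (0.000000, 0.000000), k3 = (0.000000, 0.000000), k4 = (0.000000, 0.000000); V <- V + (h/6)(k1 + 2k2 + 2k3 + k4): V^s = -1.2500, V^t = -0.7500


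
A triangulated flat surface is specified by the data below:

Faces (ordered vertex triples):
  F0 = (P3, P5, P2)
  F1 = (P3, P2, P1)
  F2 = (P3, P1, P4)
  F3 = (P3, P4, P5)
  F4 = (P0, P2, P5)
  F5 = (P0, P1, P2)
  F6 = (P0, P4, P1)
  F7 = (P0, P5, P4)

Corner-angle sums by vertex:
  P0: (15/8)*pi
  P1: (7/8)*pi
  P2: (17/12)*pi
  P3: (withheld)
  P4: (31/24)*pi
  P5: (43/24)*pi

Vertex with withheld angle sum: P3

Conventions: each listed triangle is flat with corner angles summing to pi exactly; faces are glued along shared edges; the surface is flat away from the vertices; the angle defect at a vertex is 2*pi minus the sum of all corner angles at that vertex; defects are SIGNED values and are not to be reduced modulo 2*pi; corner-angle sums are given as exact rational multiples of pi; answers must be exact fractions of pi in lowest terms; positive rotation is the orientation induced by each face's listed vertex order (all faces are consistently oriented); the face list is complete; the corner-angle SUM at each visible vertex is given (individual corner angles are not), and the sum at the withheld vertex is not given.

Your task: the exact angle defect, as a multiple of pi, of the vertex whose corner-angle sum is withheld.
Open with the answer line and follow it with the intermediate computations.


Answer: defect(P3) = (5/4)*pi

V = 6, E = 12, F = 8; chi = V - E + F = 2
Gauss-Bonnet: total defect = 2*pi*chi = 4*pi; visible defects sum to (11/4)*pi


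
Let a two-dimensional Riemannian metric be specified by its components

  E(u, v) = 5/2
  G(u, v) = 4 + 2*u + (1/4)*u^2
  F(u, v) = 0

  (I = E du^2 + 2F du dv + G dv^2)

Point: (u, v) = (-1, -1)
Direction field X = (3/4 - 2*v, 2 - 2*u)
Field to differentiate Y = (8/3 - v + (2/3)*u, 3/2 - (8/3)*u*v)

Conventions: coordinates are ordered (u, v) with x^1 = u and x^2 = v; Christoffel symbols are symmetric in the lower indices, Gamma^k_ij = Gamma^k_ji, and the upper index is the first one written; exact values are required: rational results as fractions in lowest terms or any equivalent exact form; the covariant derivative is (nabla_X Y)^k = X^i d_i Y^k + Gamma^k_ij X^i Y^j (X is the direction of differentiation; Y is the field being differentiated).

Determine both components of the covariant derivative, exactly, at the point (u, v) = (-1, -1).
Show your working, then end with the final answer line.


E = 5/2, F = 0, G = 9/4 at the point
E_u = 0, E_v = 0, F_u = 0, F_v = 0, G_u = 3/2, G_v = 0
EG - F^2 = 45/8;  g^inv = (8/45) * [[9/4, 0], [0, 5/2]]
first-kind symbols [ij,l] = (1/2)(d_i g_jl + d_j g_il - d_l g_ij): [uu,u] = E_u/2 = 0, [uu,v] = F_u - E_v/2 = 0, [uv,u] = E_v/2 = 0, [uv,v] = G_u/2 = 3/4, [vv,u] = F_v - G_u/2 = -3/4, [vv,v] = G_v/2 = 0
Gamma^u_ij = (G*[ij,u] - F*[ij,v])/(EG - F^2), Gamma^v_ij = (E*[ij,v] - F*[ij,u])/(EG - F^2)
Gamma_uuu = 0, Gamma_uuv = 0, Gamma_uvv = -3/10, Gamma_vuu = 0, Gamma_vuv = 1/3, Gamma_vvv = 0
X = (11/4, 4), Y = (3, -7/6) at the point

Answer: (nabla_X Y)^u = -23/30, (nabla_X Y)^v = 1507/72


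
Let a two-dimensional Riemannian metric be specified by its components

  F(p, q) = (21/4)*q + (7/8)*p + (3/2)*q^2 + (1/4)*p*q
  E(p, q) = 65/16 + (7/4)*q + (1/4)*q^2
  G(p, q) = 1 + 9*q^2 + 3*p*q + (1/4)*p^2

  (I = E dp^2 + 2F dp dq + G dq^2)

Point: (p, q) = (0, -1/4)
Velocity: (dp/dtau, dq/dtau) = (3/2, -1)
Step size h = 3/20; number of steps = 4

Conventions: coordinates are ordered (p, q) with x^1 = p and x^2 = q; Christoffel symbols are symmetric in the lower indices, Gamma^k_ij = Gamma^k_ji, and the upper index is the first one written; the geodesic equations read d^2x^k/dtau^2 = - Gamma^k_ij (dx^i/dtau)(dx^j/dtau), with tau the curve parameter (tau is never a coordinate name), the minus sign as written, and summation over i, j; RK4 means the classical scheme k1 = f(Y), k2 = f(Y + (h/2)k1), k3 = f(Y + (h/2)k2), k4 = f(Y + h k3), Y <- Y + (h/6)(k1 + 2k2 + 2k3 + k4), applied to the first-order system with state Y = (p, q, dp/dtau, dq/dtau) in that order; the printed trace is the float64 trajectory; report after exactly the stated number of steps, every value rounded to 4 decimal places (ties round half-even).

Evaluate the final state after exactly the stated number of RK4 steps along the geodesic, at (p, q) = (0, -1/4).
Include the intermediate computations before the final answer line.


f(Y) = (dp/dtau, dq/dtau, -Gamma^p_ij Y'^i Y'^j, -Gamma^q_ij Y'^i Y'^j) with the Gammas evaluated at the stage position; h = 0.150000; intermediate values shown to 6 dp
step 0: p = 0.0000, q = -0.2500, dp/dtau = 1.5000, dq/dtau = -1.0000
step 1:
  k1: at (p, q) = (0.000000, -0.250000), (dp/dtau, dq/dtau) = (1.500000, -1.000000); Gamma_ppp = 0.000000, Gamma_ppq = 0.193309, Gamma_pqq = 1.159851, Gamma_qpp = 0.000000, Gamma_qpq = -0.089219, Gamma_qqq = -0.535316; k1 = (1.500000, -1.000000, -0.579926, 0.267658)
  k2: at (p, q) = (0.112500, -0.325000), (dp/dtau, dq/dtau) = (1.456506, -0.979926); Gamma_ppp = 0.000000, Gamma_ppq = 0.181875, Gamma_pqq = 1.091251, Gamma_qpp = 0.000000, Gamma_qpq = -0.105258, Gamma_qqq = -0.631551; k2 = (1.456506, -0.979926, -0.528709, 0.305985)
  k3: at (p, q) = (0.109238, -0.323494), (dp/dtau, dq/dtau) = (1.460347, -0.977051); Gamma_ppp = 0.000000, Gamma_ppq = 0.182083, Gamma_pqq = 1.092495, Gamma_qpp = 0.000000, Gamma_qpq = -0.104998, Gamma_qqq = -0.629986; k3 = (1.460347, -0.977051, -0.523325, 0.301775)
  k4: at (p, q) = (0.219052, -0.396558), (dp/dtau, dq/dtau) = (1.421501, -0.954734); Gamma_ppp = 0.000000, Gamma_ppq = 0.169603, Gamma_pqq = 1.017621, Gamma_qpp = 0.000000, Gamma_qpq = -0.118060, Gamma_qqq = -0.708362; k4 = (1.421501, -0.954734, -0.467222, 0.325231)
  Y <- Y + (h/6)(k1 + 2k2 + 2k3 + k4): p = 0.2189, q = -0.3967, dp/dtau = 1.4212, dq/dtau = -0.9548
step 2:
  k1: at (p, q) = (0.218880, -0.396717), (dp/dtau, dq/dtau) = (1.421220, -0.954790); Gamma_ppp = 0.000000, Gamma_ppq = 0.169559, Gamma_pqq = 1.017352, Gamma_qpp = 0.000000, Gamma_qpq = -0.118097, Gamma_qqq = -0.708581; k1 = (1.421220, -0.954790, -0.467271, 0.325453)
  k2: at (p, q) = (0.325472, -0.468326), (dp/dtau, dq/dtau) = (1.386174, -0.930381); Gamma_ppp = 0.000000, Gamma_ppq = 0.156565, Gamma_pqq = 0.939388, Gamma_qpp = 0.000000, Gamma_qpq = -0.128306, Gamma_qqq = -0.769838; k2 = (1.386174, -0.930381, -0.409309, 0.335433)
  k3: at (p, q) = (0.322843, -0.466496), (dp/dtau, dq/dtau) = (1.390521, -0.929632); Gamma_ppp = 0.000000, Gamma_ppq = 0.156905, Gamma_pqq = 0.941430, Gamma_qpp = 0.000000, Gamma_qpq = -0.128075, Gamma_qqq = -0.768453; k3 = (1.390521, -0.929632, -0.407945, 0.332990)
  k4: at (p, q) = (0.427458, -0.536162), (dp/dtau, dq/dtau) = (1.360028, -0.904841); Gamma_ppp = 0.000000, Gamma_ppq = 0.144115, Gamma_pqq = 0.864693, Gamma_qpp = 0.000000, Gamma_qpq = -0.135639, Gamma_qqq = -0.813834; k4 = (1.360028, -0.904841, -0.353257, 0.332479)
  Y <- Y + (h/6)(k1 + 2k2 + 2k3 + k4): p = 0.4272, q = -0.5362, dp/dtau = 1.3598, dq/dtau = -0.9049
step 3:
  k1: at (p, q) = (0.427246, -0.536209), (dp/dtau, dq/dtau) = (1.359844, -0.904920); Gamma_ppp = 0.000000, Gamma_ppq = 0.144096, Gamma_pqq = 0.864575, Gamma_qpp = 0.000000, Gamma_qpq = -0.135647, Gamma_qqq = -0.813880; k1 = (1.359844, -0.904920, -0.353350, 0.332631)
  k2: at (p, q) = (0.529234, -0.604078), (dp/dtau, dq/dtau) = (1.333342, -0.879973); Gamma_ppp = 0.000000, Gamma_ppq = 0.131832, Gamma_pqq = 0.790990, Gamma_qpp = 0.000000, Gamma_qpq = -0.140905, Gamma_qqq = -0.845429; k2 = (1.333342, -0.879973, -0.303147, 0.324011)
  k3: at (p, q) = (0.527247, -0.602207), (dp/dtau, dq/dtau) = (1.337108, -0.880620); Gamma_ppp = 0.000000, Gamma_ppq = 0.132195, Gamma_pqq = 0.793171, Gamma_qpp = 0.000000, Gamma_qpq = -0.140781, Gamma_qqq = -0.844685; k3 = (1.337108, -0.880620, -0.303782, 0.323511)
  k4: at (p, q) = (0.627812, -0.668302), (dp/dtau, dq/dtau) = (1.314276, -0.856394); Gamma_ppp = 0.000000, Gamma_ppq = 0.120722, Gamma_pqq = 0.724330, Gamma_qpp = 0.000000, Gamma_qpq = -0.144182, Gamma_qqq = -0.865093; k4 = (1.314276, -0.856394, -0.259477, 0.309903)
  Y <- Y + (h/6)(k1 + 2k2 + 2k3 + k4): p = 0.6276, q = -0.6683, dp/dtau = 1.3142, dq/dtau = -0.8565
step 4:
  k1: at (p, q) = (0.627622, -0.668271), (dp/dtau, dq/dtau) = (1.314177, -0.856481); Gamma_ppp = 0.000000, Gamma_ppq = 0.120722, Gamma_pqq = 0.724331, Gamma_qpp = 0.000000, Gamma_qpq = -0.144181, Gamma_qqq = -0.865087; k1 = (1.314177, -0.856481, -0.259579, 0.310021)
  k2: at (p, q) = (0.726185, -0.732507), (dp/dtau, dq/dtau) = (1.294708, -0.833229); Gamma_ppp = 0.000000, Gamma_ppq = 0.110173, Gamma_pqq = 0.661038, Gamma_qpp = 0.000000, Gamma_qpq = -0.146056, Gamma_qqq = -0.876336; k2 = (1.294708, -0.833229, -0.221233, 0.293287)
  k3: at (p, q) = (0.724725, -0.730763), (dp/dtau, dq/dtau) = (1.297584, -0.834484); Gamma_ppp = 0.000000, Gamma_ppq = 0.110490, Gamma_pqq = 0.662941, Gamma_qpp = 0.000000, Gamma_qpq = -0.146025, Gamma_qqq = -0.876150; k3 = (1.297584, -0.834484, -0.222368, 0.293884)
  k4: at (p, q) = (0.822259, -0.793444), (dp/dtau, dq/dtau) = (1.280821, -0.812398); Gamma_ppp = 0.000000, Gamma_ppq = 0.100854, Gamma_pqq = 0.605122, Gamma_qpp = 0.000000, Gamma_qpq = -0.146756, Gamma_qqq = -0.880534; k4 = (1.280821, -0.812398, -0.189491, 0.275735)
  Y <- Y + (h/6)(k1 + 2k2 + 2k3 + k4): p = 0.8221, q = -0.7934, dp/dtau = 1.2808, dq/dtau = -0.8125

Answer: p = 0.8221, q = -0.7934, dp/dtau = 1.2808, dq/dtau = -0.8125


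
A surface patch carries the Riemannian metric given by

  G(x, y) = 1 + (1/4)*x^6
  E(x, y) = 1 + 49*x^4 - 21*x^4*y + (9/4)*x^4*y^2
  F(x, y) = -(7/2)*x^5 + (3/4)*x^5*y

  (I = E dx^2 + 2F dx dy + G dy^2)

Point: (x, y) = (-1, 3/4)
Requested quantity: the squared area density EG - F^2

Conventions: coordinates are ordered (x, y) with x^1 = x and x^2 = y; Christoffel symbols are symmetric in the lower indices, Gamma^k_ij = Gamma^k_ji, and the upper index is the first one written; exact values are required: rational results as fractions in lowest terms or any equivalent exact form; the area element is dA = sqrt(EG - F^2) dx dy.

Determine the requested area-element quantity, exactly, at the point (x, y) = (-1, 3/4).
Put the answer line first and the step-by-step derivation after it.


Answer: EG - F^2 = 2289/64

E = 2273/64, F = 47/16, G = 5/4; EG - F^2 = 2289/64
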